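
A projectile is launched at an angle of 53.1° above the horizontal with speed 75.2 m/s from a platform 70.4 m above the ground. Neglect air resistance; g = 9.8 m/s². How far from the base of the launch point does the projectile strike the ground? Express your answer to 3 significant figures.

603 m

Components: v_x = 75.2 cos 53.1° = 45.15 m/s, v_y = 75.2 sin 53.1° = 60.14 m/s.
Vertical: 0 = 70.4 + 60.14 t − ½(9.8) t² ⇒ 4.900 t² − 60.14 t − 70.4 = 0.
t = [60.14 + √(3617 + 1380)] / 9.800 = 13.35 s.
Horizontal: R = v_x · t = 45.15 × 13.35 = 603 m.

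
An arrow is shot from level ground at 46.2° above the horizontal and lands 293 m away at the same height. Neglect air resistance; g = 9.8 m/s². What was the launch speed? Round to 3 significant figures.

On level ground, R = v₀² sin(2θ) / g, so v₀ = √(R g / sin 2θ).
sin(2 × 46.2°) = 0.9991.
v₀ = √(293 × 9.8 / 0.9991) = √2874 = 53.6 m/s.

53.6 m/s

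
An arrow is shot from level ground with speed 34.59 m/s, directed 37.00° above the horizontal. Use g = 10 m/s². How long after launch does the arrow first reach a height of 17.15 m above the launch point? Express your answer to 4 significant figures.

v_y0 = 34.59 sin 37.00° = 20.817 m/s.
Set y = v_y0 t − ½ g t² = 17.15: 5.000 t² − 20.817 t + 17.15 = 0.
t = [20.817 ± √(433.35 − 343.00)] / 10 = (20.817 ± 9.5053) / 10, giving t = 1.131 s or t = 3.032 s.
The arrow is on the way up at the first time, so t = 1.131 s.

1.131 s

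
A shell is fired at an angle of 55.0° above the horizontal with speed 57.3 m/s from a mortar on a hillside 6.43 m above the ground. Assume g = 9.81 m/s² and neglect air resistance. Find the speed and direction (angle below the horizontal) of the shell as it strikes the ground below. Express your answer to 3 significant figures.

58.4 m/s at 55.7° below the horizontal

v_x = 57.3 cos 55.0° = 32.87 m/s (constant).
|v_y| at impact = √((46.94)² + 2×9.81×6.43) = 48.27 m/s.
Speed = √(32.87² + 48.27²) = 58.4 m/s; angle = arctan(48.27/32.87) = 55.7° below horizontal.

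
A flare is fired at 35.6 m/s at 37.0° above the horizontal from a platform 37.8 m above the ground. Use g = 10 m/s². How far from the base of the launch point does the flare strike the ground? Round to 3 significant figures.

160 m

Components: v_x = 35.6 cos 37.0° = 28.43 m/s, v_y = 35.6 sin 37.0° = 21.42 m/s.
Vertical: 0 = 37.8 + 21.42 t − ½(10) t² ⇒ 5.000 t² − 21.42 t − 37.8 = 0.
t = [21.42 + √(458.8 + 756.0)] / 10.00 = 5.627 s.
Horizontal: R = v_x · t = 28.43 × 5.627 = 160 m.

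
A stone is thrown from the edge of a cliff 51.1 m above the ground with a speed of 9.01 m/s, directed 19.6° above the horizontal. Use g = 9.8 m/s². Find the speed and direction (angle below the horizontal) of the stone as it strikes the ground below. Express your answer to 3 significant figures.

32.9 m/s at 75.1° below the horizontal

v_x = 9.01 cos 19.6° = 8.488 m/s (constant).
|v_y| at impact = √((3.022)² + 2×9.8×51.1) = 31.79 m/s.
Speed = √(8.488² + 31.79²) = 32.9 m/s; angle = arctan(31.79/8.488) = 75.1° below horizontal.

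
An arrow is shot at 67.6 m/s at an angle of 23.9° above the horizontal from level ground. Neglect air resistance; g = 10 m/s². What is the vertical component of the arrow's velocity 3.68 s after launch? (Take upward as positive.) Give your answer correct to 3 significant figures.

Initial vertical component: v_y0 = 67.6 sin 23.9° = 27.39 m/s.
v_y(t) = v_y0 − g t = 27.39 − 10 × 3.68 = -9.41 m/s.

-9.41 m/s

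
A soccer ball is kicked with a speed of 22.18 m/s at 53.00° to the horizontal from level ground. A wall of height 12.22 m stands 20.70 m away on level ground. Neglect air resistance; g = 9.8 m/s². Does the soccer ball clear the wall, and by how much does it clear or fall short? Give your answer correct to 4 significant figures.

Yes — it clears the wall by 3.466 m.

v_x = 22.18 cos 53.00° = 13.348 m/s; v_y0 = 22.18 sin 53.00° = 17.714 m/s.
Time to reach the wall: t = 20.70 / 13.348 = 1.5508 s.
Height at that point: y = 17.714×1.5508 − 4.900×1.5508² = 15.686 m.
That is 15.686 − 12.22 = 3.466 m above the top of the wall, so the soccer ball clears it.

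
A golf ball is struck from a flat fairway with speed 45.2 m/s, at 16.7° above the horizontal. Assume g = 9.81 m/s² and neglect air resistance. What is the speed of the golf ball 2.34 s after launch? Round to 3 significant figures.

v_x = 45.2 cos 16.7° = 43.29 m/s (constant).
v_y(t) = 45.2 sin 16.7° − g t = 12.99 − 9.81 × 2.34 = -9.965 m/s.
Speed = √(v_x² + v_y²) = √(1874 + 99.30) = 44.4 m/s.

44.4 m/s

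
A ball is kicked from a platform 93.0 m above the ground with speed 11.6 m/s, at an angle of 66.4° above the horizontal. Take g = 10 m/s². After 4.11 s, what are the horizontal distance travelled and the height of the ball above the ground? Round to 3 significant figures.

x = 19.1 m, y = 52.2 m

v_x = 11.6 cos 66.4° = 4.644 m/s; v_y0 = 11.6 sin 66.4° = 10.63 m/s.
x = v_x t = 4.644 × 4.11 = 19.1 m.
y = 93.0 + v_y0 t − ½ g t² = 52.2 m.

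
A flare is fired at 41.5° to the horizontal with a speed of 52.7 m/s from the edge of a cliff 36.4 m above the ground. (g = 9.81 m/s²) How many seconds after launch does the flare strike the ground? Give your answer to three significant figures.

8.04 s

Vertical component: v_y = 52.7 sin 41.5° = 34.92 m/s.
Taking up as positive with launch at y = 36.4 m, landing at y = 0: 0 = 36.4 + 34.92 t − ½(9.81) t².
Solving 4.905 t² − 34.92 t − 36.4 = 0 gives t = [34.92 + √(34.92² + 4·4.905·36.4)] / 9.810 = 8.04 s.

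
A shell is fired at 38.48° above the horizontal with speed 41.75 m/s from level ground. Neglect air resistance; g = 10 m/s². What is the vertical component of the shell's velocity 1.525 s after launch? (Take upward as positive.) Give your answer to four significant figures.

Initial vertical component: v_y0 = 41.75 sin 38.48° = 25.979 m/s.
v_y(t) = v_y0 − g t = 25.979 − 10 × 1.525 = 10.73 m/s.

10.73 m/s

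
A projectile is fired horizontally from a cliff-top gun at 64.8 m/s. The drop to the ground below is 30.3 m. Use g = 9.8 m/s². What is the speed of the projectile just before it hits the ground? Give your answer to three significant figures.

69.2 m/s

Fall time: t = √(2 × 30.3 / 9.8) = 2.487 s.
At impact: v_x = 64.8 m/s (unchanged), v_y = g t = 9.8 × 2.487 = 24.37 m/s.
Speed = √(v_x² + v_y²) = √(4199 + 593.9) = 69.2 m/s.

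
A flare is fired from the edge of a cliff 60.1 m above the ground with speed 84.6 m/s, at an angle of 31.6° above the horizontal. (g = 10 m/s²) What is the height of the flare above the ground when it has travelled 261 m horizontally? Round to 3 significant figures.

v_x = 84.6 cos 31.6° = 72.06 m/s, v_y0 = 84.6 sin 31.6° = 44.33 m/s.
Time to reach x = 261 m: t = x / v_x = 261 / 72.06 = 3.622 s.
y = 60.1 + v_y0 t − ½ g t² = 60.1 + 44.33×3.622 − 5.000×3.622² = 155 m.

155 m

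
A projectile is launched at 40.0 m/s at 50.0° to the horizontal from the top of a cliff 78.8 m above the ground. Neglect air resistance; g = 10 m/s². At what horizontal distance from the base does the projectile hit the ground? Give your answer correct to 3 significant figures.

208 m

Components: v_x = 40.0 cos 50.0° = 25.71 m/s, v_y = 40.0 sin 50.0° = 30.64 m/s.
Vertical: 0 = 78.8 + 30.64 t − ½(10) t² ⇒ 5.000 t² − 30.64 t − 78.8 = 0.
t = [30.64 + √(938.8 + 1576)] / 10.00 = 8.079 s.
Horizontal: R = v_x · t = 25.71 × 8.079 = 208 m.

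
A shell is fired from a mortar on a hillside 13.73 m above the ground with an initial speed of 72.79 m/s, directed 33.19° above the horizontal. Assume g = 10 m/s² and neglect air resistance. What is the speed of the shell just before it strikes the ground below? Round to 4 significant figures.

74.65 m/s

v_x = 72.79 cos 33.19° = 60.915 m/s is unchanged throughout.
For the vertical component, v_y² = v_y0² + 2 g h = (39.846)² + 2×10×13.73 = 1862.3, so |v_y| = 43.154 m/s.
Impact speed = √(v_x² + v_y²) = √(3710.6 + 1862.3) = 74.65 m/s.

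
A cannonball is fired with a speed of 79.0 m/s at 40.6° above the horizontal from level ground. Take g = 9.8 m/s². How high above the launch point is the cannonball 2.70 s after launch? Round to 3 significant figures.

v_y0 = 79.0 sin 40.6° = 51.41 m/s.
y(t) = v_y0 t − ½ g t² = 51.41×2.70 − 4.900×2.70² = 103 m.

103 m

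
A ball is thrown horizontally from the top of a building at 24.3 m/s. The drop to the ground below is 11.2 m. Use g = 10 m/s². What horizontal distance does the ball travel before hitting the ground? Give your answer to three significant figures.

Initial vertical velocity is zero, so the fall time comes from h = ½ g t²: t = √(2 × 11.2 / 10) = 1.497 s.
Horizontal motion is uniform at 24.3 m/s, so x = 24.3 × 1.497 = 36.4 m.

36.4 m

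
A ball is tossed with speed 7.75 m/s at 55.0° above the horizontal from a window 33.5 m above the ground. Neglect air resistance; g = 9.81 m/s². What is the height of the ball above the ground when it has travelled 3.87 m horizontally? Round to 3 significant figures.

v_x = 7.75 cos 55.0° = 4.445 m/s, v_y0 = 7.75 sin 55.0° = 6.348 m/s.
Time to reach x = 3.87 m: t = x / v_x = 3.87 / 4.445 = 0.8706 s.
y = 33.5 + v_y0 t − ½ g t² = 33.5 + 6.348×0.8706 − 4.905×0.8706² = 35.3 m.

35.3 m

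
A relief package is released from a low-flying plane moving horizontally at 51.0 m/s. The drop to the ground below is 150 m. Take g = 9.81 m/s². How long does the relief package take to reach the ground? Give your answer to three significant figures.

5.53 s

The horizontal speed doesn't affect the fall. With v_y0 = 0, h = ½ g t².
t = √(2 × 150 / 9.81) = √30.58 = 5.53 s.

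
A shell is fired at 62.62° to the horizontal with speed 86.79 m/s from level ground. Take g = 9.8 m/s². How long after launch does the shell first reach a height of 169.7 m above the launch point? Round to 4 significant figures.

2.648 s

v_y0 = 86.79 sin 62.62° = 77.067 m/s.
Set y = v_y0 t − ½ g t² = 169.7: 4.900 t² − 77.067 t + 169.7 = 0.
t = [77.067 ± √(5939.3 − 3326.1)] / 9.8 = (77.067 ± 51.119) / 9.8, giving t = 2.648 s or t = 13.08 s.
The shell is on the way up at the first time, so t = 2.648 s.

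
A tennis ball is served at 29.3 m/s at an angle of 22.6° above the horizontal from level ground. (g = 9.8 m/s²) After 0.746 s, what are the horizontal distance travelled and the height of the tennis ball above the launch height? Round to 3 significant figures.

v_x = 29.3 cos 22.6° = 27.05 m/s; v_y0 = 29.3 sin 22.6° = 11.26 m/s.
x = v_x t = 27.05 × 0.746 = 20.2 m.
y = v_y0 t − ½ g t² = 11.26×0.746 − 4.900×0.746² = 5.67 m.

x = 20.2 m, y = 5.67 m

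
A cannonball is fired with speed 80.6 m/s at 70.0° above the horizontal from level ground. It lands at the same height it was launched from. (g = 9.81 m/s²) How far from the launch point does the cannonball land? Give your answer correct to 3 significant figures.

426 m

Components: v_x = 80.6 cos 70.0° = 27.57 m/s, v_y = 80.6 sin 70.0° = 75.74 m/s.
Time of flight (same landing height): t = 2 v_y / g = 2 × 75.74 / 9.81 = 15.44 s.
Range: R = v_x · t = 27.57 × 15.44 = 426 m.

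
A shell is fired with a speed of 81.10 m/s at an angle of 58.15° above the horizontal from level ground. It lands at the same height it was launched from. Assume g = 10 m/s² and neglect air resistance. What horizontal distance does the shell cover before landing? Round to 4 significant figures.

589.6 m

Components: v_x = 81.10 cos 58.15° = 42.796 m/s, v_y = 81.10 sin 58.15° = 68.889 m/s.
Time of flight (same landing height): t = 2 v_y / g = 2 × 68.889 / 10 = 13.778 s.
Range: R = v_x · t = 42.796 × 13.778 = 589.6 m.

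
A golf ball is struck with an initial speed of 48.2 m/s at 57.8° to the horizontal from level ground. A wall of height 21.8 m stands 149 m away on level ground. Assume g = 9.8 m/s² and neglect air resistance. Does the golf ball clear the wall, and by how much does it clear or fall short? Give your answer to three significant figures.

Yes — it clears the wall by 49.9 m.

v_x = 48.2 cos 57.8° = 25.68 m/s; v_y0 = 48.2 sin 57.8° = 40.79 m/s.
Time to reach the wall: t = 149 / 25.68 = 5.802 s.
Height at that point: y = 40.79×5.802 − 4.900×5.802² = 71.71 m.
That is 71.71 − 21.8 = 49.9 m above the top of the wall, so the golf ball clears it.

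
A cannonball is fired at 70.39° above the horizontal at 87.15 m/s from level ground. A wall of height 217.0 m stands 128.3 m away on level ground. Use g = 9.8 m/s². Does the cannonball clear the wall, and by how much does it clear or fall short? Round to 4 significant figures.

Yes — it clears the wall by 48.83 m.

v_x = 87.15 cos 70.39° = 29.249 m/s; v_y0 = 87.15 sin 70.39° = 82.095 m/s.
Time to reach the wall: t = 128.3 / 29.249 = 4.3865 s.
Height at that point: y = 82.095×4.3865 − 4.900×4.3865² = 265.83 m.
That is 265.83 − 217.0 = 48.83 m above the top of the wall, so the cannonball clears it.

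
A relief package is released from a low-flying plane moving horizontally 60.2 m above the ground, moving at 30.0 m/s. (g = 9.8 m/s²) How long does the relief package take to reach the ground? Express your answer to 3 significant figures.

3.51 s

The horizontal speed doesn't affect the fall. With v_y0 = 0, h = ½ g t².
t = √(2 × 60.2 / 9.8) = √12.29 = 3.51 s.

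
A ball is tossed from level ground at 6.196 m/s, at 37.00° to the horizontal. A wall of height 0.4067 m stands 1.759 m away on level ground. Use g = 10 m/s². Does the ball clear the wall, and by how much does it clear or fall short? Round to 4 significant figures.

Yes — it clears the wall by 0.2870 m.

v_x = 6.196 cos 37.00° = 4.9483 m/s; v_y0 = 6.196 sin 37.00° = 3.7288 m/s.
Time to reach the wall: t = 1.759 / 4.9483 = 0.35548 s.
Height at that point: y = 3.7288×0.35548 − 5.000×0.35548² = 0.69368 m.
That is 0.69368 − 0.4067 = 0.2870 m above the top of the wall, so the ball clears it.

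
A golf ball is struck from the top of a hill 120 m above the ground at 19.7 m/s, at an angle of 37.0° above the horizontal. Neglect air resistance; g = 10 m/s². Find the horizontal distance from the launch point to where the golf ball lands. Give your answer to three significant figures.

Components: v_x = 19.7 cos 37.0° = 15.73 m/s, v_y = 19.7 sin 37.0° = 11.86 m/s.
Vertical: 0 = 120 + 11.86 t − ½(10) t² ⇒ 5.000 t² − 11.86 t − 120 = 0.
t = [11.86 + √(140.7 + 2400)] / 10.00 = 6.227 s.
Horizontal: R = v_x · t = 15.73 × 6.227 = 98.0 m.

98.0 m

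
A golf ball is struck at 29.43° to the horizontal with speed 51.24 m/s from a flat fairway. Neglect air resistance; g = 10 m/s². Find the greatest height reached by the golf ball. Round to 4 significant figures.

Vertical component of launch velocity: v_y = 51.24 sin 29.43° = 25.177 m/s.
At the highest point the vertical velocity is zero, so v_y² = 2 g h_max.
h_max = (25.177)² / (2 × 10) = 633.88 / 20.00 = 31.69 m.

31.69 m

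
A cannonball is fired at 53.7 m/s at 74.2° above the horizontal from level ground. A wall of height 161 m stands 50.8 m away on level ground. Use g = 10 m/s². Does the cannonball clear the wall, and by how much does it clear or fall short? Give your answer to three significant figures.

v_x = 53.7 cos 74.2° = 14.62 m/s; v_y0 = 53.7 sin 74.2° = 51.67 m/s.
Time to reach the wall: t = 50.8 / 14.62 = 3.475 s.
Height at that point: y = 51.67×3.475 − 5.000×3.475² = 119.2 m.
That is 161 − 119.2 = 41.8 m below the top of the wall, so the cannonball does not clear it.

No — it falls 41.8 m short of clearing the wall.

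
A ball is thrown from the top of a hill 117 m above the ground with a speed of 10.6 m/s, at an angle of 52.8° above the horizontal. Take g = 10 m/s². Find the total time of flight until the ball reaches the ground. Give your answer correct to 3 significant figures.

Vertical component: v_y = 10.6 sin 52.8° = 8.443 m/s.
Taking up as positive with launch at y = 117 m, landing at y = 0: 0 = 117 + 8.443 t − ½(10) t².
Solving 5.000 t² − 8.443 t − 117 = 0 gives t = [8.443 + √(8.443² + 4·5.000·117)] / 10.00 = 5.75 s.

5.75 s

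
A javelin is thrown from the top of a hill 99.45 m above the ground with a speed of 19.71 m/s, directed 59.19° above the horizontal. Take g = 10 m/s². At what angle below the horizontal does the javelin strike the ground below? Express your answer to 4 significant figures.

78.05°

v_x = 19.71 cos 59.19° = 10.095 m/s.
At impact |v_y| = √(v_y0² + 2 g h) = √(16.928² + 2×10×99.45) = 47.703 m/s.
Angle below horizontal = arctan(|v_y| / v_x) = arctan(47.703 / 10.095) = 78.05°.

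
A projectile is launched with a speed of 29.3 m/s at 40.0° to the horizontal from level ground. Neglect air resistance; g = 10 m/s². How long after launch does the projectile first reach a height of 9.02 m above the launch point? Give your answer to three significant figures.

0.563 s

v_y0 = 29.3 sin 40.0° = 18.83 m/s.
Set y = v_y0 t − ½ g t² = 9.02: 5.000 t² − 18.83 t + 9.02 = 0.
t = [18.83 ± √(354.6 − 180.4)] / 10 = (18.83 ± 13.20) / 10, giving t = 0.563 s or t = 3.20 s.
The projectile is on the way up at the first time, so t = 0.563 s.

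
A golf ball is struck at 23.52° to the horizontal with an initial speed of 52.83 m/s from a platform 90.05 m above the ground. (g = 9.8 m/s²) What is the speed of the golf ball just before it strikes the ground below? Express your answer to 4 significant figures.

v_x = 52.83 cos 23.52° = 48.441 m/s is unchanged throughout.
For the vertical component, v_y² = v_y0² + 2 g h = (21.083)² + 2×9.8×90.05 = 2209.5, so |v_y| = 47.005 m/s.
Impact speed = √(v_x² + v_y²) = √(2346.5 + 2209.5) = 67.50 m/s.

67.50 m/s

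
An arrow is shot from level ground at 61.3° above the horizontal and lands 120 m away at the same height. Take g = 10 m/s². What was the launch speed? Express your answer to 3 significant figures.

37.7 m/s

On level ground, R = v₀² sin(2θ) / g, so v₀ = √(R g / sin 2θ).
sin(2 × 61.3°) = 0.8425.
v₀ = √(120 × 10 / 0.8425) = √1424 = 37.7 m/s.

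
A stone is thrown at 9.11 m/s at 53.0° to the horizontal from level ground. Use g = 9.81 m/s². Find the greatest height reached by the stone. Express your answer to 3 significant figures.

2.70 m

Vertical component of launch velocity: v_y = 9.11 sin 53.0° = 7.276 m/s.
At the highest point the vertical velocity is zero, so v_y² = 2 g h_max.
h_max = (7.276)² / (2 × 9.81) = 52.94 / 19.62 = 2.70 m.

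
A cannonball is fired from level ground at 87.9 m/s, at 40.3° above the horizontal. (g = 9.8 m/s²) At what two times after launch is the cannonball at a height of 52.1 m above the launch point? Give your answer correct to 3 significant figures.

v_y0 = 87.9 sin 40.3° = 56.85 m/s.
Set y = v_y0 t − ½ g t² = 52.1: 4.900 t² − 56.85 t + 52.1 = 0.
t = [56.85 ± √(3232 − 1021)] / 9.8 = (56.85 ± 47.02) / 9.8, giving t = 1.00 s or t = 10.6 s.
So the cannonball is at 52.1 m at t = 1.00 s (rising) and t = 10.6 s (falling).

1.00 s and 10.6 s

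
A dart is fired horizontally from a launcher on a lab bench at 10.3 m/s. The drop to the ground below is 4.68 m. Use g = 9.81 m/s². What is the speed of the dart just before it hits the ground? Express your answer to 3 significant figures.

Fall time: t = √(2 × 4.68 / 9.81) = 0.9768 s.
At impact: v_x = 10.3 m/s (unchanged), v_y = g t = 9.81 × 0.9768 = 9.582 m/s.
Speed = √(v_x² + v_y²) = √(106.1 + 91.81) = 14.1 m/s.

14.1 m/s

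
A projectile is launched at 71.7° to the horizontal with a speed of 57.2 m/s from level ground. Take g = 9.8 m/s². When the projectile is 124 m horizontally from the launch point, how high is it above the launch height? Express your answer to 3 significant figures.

141 m

v_x = 57.2 cos 71.7° = 17.96 m/s, v_y0 = 57.2 sin 71.7° = 54.31 m/s.
Time to reach x = 124 m: t = x / v_x = 124 / 17.96 = 6.904 s.
y = v_y0 t − ½ g t² = 54.31×6.904 − 4.900×6.904² = 141 m.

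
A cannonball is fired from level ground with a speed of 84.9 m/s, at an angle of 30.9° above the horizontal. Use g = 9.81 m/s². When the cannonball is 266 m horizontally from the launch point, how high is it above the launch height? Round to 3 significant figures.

93.8 m

v_x = 84.9 cos 30.9° = 72.85 m/s, v_y0 = 84.9 sin 30.9° = 43.60 m/s.
Time to reach x = 266 m: t = x / v_x = 266 / 72.85 = 3.651 s.
y = v_y0 t − ½ g t² = 43.60×3.651 − 4.905×3.651² = 93.8 m.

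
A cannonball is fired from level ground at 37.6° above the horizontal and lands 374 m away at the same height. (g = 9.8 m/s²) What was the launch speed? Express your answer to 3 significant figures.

On level ground, R = v₀² sin(2θ) / g, so v₀ = √(R g / sin 2θ).
sin(2 × 37.6°) = 0.9668.
v₀ = √(374 × 9.8 / 0.9668) = √3791 = 61.6 m/s.

61.6 m/s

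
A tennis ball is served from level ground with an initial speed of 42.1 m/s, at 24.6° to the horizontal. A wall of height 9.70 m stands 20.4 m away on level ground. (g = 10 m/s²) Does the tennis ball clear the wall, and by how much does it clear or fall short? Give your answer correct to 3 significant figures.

v_x = 42.1 cos 24.6° = 38.28 m/s; v_y0 = 42.1 sin 24.6° = 17.53 m/s.
Time to reach the wall: t = 20.4 / 38.28 = 0.5329 s.
Height at that point: y = 17.53×0.5329 − 5.000×0.5329² = 7.922 m.
That is 9.70 − 7.922 = 1.78 m below the top of the wall, so the tennis ball does not clear it.

No — it falls 1.78 m short of clearing the wall.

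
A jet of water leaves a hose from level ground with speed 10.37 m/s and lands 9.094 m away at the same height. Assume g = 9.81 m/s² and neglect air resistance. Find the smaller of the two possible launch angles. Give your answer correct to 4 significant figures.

Level-ground range: R = v₀² sin(2θ)/g ⇒ sin 2θ = R g / v₀² = 9.094×9.81/10.37² = 0.8296.
2θ = arcsin(0.8296) = 56.058° or 180° − 56.058° = 123.942°.
So θ = 28.03° or θ = 61.97°.

28.03°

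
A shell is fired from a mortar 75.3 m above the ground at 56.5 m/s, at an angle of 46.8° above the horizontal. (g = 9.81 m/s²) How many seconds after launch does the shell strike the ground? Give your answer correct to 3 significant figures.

Vertical component: v_y = 56.5 sin 46.8° = 41.19 m/s.
Taking up as positive with launch at y = 75.3 m, landing at y = 0: 0 = 75.3 + 41.19 t − ½(9.81) t².
Solving 4.905 t² − 41.19 t − 75.3 = 0 gives t = [41.19 + √(41.19² + 4·4.905·75.3)] / 9.810 = 9.94 s.

9.94 s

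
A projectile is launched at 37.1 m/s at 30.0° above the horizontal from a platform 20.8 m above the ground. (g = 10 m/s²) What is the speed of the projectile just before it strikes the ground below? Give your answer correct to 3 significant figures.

42.3 m/s

v_x = 37.1 cos 30.0° = 32.13 m/s is unchanged throughout.
For the vertical component, v_y² = v_y0² + 2 g h = (18.55)² + 2×10×20.8 = 760.1, so |v_y| = 27.57 m/s.
Impact speed = √(v_x² + v_y²) = √(1032 + 760.1) = 42.3 m/s.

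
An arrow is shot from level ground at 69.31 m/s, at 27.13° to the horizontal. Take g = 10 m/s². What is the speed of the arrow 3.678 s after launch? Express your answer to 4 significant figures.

v_x = 69.31 cos 27.13° = 61.684 m/s (constant).
v_y(t) = 69.31 sin 27.13° − g t = 31.606 − 10 × 3.678 = -5.1740 m/s.
Speed = √(v_x² + v_y²) = √(3804.9 + 26.770) = 61.90 m/s.

61.90 m/s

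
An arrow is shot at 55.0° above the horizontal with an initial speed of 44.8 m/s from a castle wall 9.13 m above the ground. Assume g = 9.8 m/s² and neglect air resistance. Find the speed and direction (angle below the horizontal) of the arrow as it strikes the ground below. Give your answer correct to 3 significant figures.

46.8 m/s at 56.7° below the horizontal

v_x = 44.8 cos 55.0° = 25.70 m/s (constant).
|v_y| at impact = √((36.70)² + 2×9.8×9.13) = 39.06 m/s.
Speed = √(25.70² + 39.06²) = 46.8 m/s; angle = arctan(39.06/25.70) = 56.7° below horizontal.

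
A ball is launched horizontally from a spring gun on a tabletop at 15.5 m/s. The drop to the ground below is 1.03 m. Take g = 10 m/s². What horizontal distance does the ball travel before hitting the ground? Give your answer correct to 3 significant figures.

Initial vertical velocity is zero, so the fall time comes from h = ½ g t²: t = √(2 × 1.03 / 10) = 0.4539 s.
Horizontal motion is uniform at 15.5 m/s, so x = 15.5 × 0.4539 = 7.04 m.

7.04 m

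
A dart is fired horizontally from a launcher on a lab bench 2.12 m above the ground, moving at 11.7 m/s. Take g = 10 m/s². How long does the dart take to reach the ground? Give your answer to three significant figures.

0.651 s

The horizontal speed doesn't affect the fall. With v_y0 = 0, h = ½ g t².
t = √(2 × 2.12 / 10) = √0.4240 = 0.651 s.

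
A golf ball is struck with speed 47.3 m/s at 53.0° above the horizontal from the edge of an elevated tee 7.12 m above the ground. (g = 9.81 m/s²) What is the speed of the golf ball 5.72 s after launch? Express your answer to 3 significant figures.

v_x = 47.3 cos 53.0° = 28.47 m/s (constant).
v_y(t) = 47.3 sin 53.0° − g t = 37.78 − 9.81 × 5.72 = -18.33 m/s.
Speed = √(v_x² + v_y²) = √(810.5 + 336.0) = 33.9 m/s.

33.9 m/s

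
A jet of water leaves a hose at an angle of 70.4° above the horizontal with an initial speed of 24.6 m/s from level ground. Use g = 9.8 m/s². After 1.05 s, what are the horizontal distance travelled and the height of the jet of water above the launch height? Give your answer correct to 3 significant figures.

v_x = 24.6 cos 70.4° = 8.252 m/s; v_y0 = 24.6 sin 70.4° = 23.17 m/s.
x = v_x t = 8.252 × 1.05 = 8.66 m.
y = v_y0 t − ½ g t² = 23.17×1.05 − 4.900×1.05² = 18.9 m.

x = 8.66 m, y = 18.9 m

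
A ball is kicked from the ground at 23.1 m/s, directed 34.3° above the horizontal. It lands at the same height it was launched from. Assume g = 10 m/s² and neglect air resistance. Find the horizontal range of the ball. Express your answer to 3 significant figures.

For level ground, R = v₀² sin(2θ) / g.
sin(2 × 34.3°) = sin 68.60° = 0.9311.
R = (23.1)² × 0.9311 / 10 = 49.7 m.

49.7 m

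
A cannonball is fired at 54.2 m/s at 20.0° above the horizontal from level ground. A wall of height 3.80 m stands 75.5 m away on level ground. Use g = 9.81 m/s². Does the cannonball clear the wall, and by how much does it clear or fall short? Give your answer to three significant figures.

Yes — it clears the wall by 12.9 m.

v_x = 54.2 cos 20.0° = 50.93 m/s; v_y0 = 54.2 sin 20.0° = 18.54 m/s.
Time to reach the wall: t = 75.5 / 50.93 = 1.482 s.
Height at that point: y = 18.54×1.482 − 4.905×1.482² = 16.70 m.
That is 16.70 − 3.80 = 12.9 m above the top of the wall, so the cannonball clears it.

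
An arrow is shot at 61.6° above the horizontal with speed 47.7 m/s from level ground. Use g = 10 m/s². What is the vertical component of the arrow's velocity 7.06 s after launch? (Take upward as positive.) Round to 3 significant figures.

Initial vertical component: v_y0 = 47.7 sin 61.6° = 41.96 m/s.
v_y(t) = v_y0 − g t = 41.96 − 10 × 7.06 = -28.6 m/s.

-28.6 m/s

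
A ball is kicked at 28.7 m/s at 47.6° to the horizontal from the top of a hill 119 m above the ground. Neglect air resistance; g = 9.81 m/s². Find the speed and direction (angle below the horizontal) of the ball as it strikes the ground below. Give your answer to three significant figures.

v_x = 28.7 cos 47.6° = 19.35 m/s (constant).
|v_y| at impact = √((21.19)² + 2×9.81×119) = 52.76 m/s.
Speed = √(19.35² + 52.76²) = 56.2 m/s; angle = arctan(52.76/19.35) = 69.9° below horizontal.

56.2 m/s at 69.9° below the horizontal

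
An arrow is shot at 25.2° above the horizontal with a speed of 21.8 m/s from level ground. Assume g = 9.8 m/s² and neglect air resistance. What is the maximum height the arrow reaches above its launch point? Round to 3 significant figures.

Vertical component of launch velocity: v_y = 21.8 sin 25.2° = 9.282 m/s.
At the highest point the vertical velocity is zero, so v_y² = 2 g h_max.
h_max = (9.282)² / (2 × 9.8) = 86.16 / 19.60 = 4.40 m.

4.40 m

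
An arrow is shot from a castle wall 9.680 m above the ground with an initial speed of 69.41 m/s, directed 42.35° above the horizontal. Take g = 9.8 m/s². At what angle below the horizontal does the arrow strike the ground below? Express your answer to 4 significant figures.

v_x = 69.41 cos 42.35° = 51.297 m/s.
At impact |v_y| = √(v_y0² + 2 g h) = √(46.759² + 2×9.8×9.680) = 48.746 m/s.
Angle below horizontal = arctan(|v_y| / v_x) = arctan(48.746 / 51.297) = 43.54°.

43.54°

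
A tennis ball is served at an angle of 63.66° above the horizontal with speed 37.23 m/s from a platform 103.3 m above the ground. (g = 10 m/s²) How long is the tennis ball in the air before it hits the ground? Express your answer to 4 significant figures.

Vertical component: v_y = 37.23 sin 63.66° = 33.365 m/s.
Taking up as positive with launch at y = 103.3 m, landing at y = 0: 0 = 103.3 + 33.365 t − ½(10) t².
Solving 5.000 t² − 33.365 t − 103.3 = 0 gives t = [33.365 + √(33.365² + 4·5.000·103.3)] / 10.00 = 8.975 s.

8.975 s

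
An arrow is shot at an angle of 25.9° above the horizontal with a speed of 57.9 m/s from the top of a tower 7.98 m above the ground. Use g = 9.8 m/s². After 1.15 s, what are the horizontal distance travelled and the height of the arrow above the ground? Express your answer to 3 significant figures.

v_x = 57.9 cos 25.9° = 52.08 m/s; v_y0 = 57.9 sin 25.9° = 25.29 m/s.
x = v_x t = 52.08 × 1.15 = 59.9 m.
y = 7.98 + v_y0 t − ½ g t² = 30.6 m.

x = 59.9 m, y = 30.6 m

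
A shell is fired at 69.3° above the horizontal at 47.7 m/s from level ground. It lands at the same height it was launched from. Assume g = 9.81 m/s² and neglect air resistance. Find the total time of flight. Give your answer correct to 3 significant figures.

Vertical component: v_y = 47.7 sin 69.3° = 44.62 m/s.
For a projectile landing at launch height, time of flight is t = 2 v_y / g = 2 × 44.62 / 9.81 = 9.10 s.

9.10 s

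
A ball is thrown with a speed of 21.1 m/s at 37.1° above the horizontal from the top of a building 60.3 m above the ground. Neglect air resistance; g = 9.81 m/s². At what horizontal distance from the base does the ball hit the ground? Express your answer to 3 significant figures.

Components: v_x = 21.1 cos 37.1° = 16.83 m/s, v_y = 21.1 sin 37.1° = 12.73 m/s.
Vertical: 0 = 60.3 + 12.73 t − ½(9.81) t² ⇒ 4.905 t² − 12.73 t − 60.3 = 0.
t = [12.73 + √(162.1 + 1183)] / 9.810 = 5.036 s.
Horizontal: R = v_x · t = 16.83 × 5.036 = 84.8 m.

84.8 m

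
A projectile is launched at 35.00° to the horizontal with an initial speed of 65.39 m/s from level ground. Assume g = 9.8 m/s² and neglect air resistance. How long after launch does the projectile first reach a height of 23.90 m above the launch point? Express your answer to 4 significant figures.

0.7015 s

v_y0 = 65.39 sin 35.00° = 37.506 m/s.
Set y = v_y0 t − ½ g t² = 23.90: 4.900 t² − 37.506 t + 23.90 = 0.
t = [37.506 ± √(1406.7 − 468.44)] / 9.8 = (37.506 ± 30.631) / 9.8, giving t = 0.7015 s or t = 6.953 s.
The projectile is on the way up at the first time, so t = 0.7015 s.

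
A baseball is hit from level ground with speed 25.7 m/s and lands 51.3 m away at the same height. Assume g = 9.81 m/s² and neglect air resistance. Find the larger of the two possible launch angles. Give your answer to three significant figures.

Level-ground range: R = v₀² sin(2θ)/g ⇒ sin 2θ = R g / v₀² = 51.3×9.81/25.7² = 0.7619.
2θ = arcsin(0.7619) = 49.63° or 180° − 49.63° = 130.37°.
So θ = 24.8° or θ = 65.2°.

65.2°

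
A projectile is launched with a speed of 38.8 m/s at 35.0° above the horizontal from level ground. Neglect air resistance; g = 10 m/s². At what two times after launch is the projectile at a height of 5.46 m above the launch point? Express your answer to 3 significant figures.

0.261 s and 4.19 s

v_y0 = 38.8 sin 35.0° = 22.25 m/s.
Set y = v_y0 t − ½ g t² = 5.46: 5.000 t² − 22.25 t + 5.46 = 0.
t = [22.25 ± √(495.1 − 109.2)] / 10 = (22.25 ± 19.64) / 10, giving t = 0.261 s or t = 4.19 s.
So the projectile is at 5.46 m at t = 0.261 s (rising) and t = 4.19 s (falling).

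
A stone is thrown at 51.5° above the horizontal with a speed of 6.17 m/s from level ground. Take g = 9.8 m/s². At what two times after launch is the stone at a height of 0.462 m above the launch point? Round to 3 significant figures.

0.107 s and 0.878 s

v_y0 = 6.17 sin 51.5° = 4.829 m/s.
Set y = v_y0 t − ½ g t² = 0.462: 4.900 t² − 4.829 t + 0.462 = 0.
t = [4.829 ± √(23.32 − 9.055)] / 9.8 = (4.829 ± 3.777) / 9.8, giving t = 0.107 s or t = 0.878 s.
So the stone is at 0.462 m at t = 0.107 s (rising) and t = 0.878 s (falling).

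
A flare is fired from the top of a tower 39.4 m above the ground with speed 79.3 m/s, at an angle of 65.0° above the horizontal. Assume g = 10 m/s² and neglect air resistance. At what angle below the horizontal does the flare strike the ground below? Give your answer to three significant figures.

66.5°

v_x = 79.3 cos 65.0° = 33.51 m/s.
At impact |v_y| = √(v_y0² + 2 g h) = √(71.87² + 2×10×39.4) = 77.16 m/s.
Angle below horizontal = arctan(|v_y| / v_x) = arctan(77.16 / 33.51) = 66.5°.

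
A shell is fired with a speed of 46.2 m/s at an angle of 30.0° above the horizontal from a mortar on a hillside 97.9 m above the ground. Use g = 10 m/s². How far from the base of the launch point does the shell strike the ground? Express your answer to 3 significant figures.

Components: v_x = 46.2 cos 30.0° = 40.01 m/s, v_y = 46.2 sin 30.0° = 23.10 m/s.
Vertical: 0 = 97.9 + 23.10 t − ½(10) t² ⇒ 5.000 t² − 23.10 t − 97.9 = 0.
t = [23.10 + √(533.6 + 1958)] / 10.00 = 7.302 s.
Horizontal: R = v_x · t = 40.01 × 7.302 = 292 m.

292 m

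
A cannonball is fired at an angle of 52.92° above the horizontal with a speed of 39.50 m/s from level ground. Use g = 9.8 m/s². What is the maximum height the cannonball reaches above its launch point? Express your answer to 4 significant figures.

50.67 m

Vertical component of launch velocity: v_y = 39.50 sin 52.92° = 31.513 m/s.
At the highest point the vertical velocity is zero, so v_y² = 2 g h_max.
h_max = (31.513)² / (2 × 9.8) = 993.07 / 19.60 = 50.67 m.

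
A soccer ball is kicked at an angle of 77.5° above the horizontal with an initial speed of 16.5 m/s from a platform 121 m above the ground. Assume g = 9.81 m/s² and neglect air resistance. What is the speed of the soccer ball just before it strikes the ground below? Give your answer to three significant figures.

v_x = 16.5 cos 77.5° = 3.571 m/s is unchanged throughout.
For the vertical component, v_y² = v_y0² + 2 g h = (16.11)² + 2×9.81×121 = 2634, so |v_y| = 51.32 m/s.
Impact speed = √(v_x² + v_y²) = √(12.75 + 2634) = 51.4 m/s.

51.4 m/s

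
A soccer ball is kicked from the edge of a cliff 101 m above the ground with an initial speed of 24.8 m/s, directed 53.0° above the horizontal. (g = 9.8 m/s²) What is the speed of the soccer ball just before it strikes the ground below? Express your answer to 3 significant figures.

v_x = 24.8 cos 53.0° = 14.93 m/s is unchanged throughout.
For the vertical component, v_y² = v_y0² + 2 g h = (19.81)² + 2×9.8×101 = 2372, so |v_y| = 48.70 m/s.
Impact speed = √(v_x² + v_y²) = √(222.9 + 2372) = 50.9 m/s.

50.9 m/s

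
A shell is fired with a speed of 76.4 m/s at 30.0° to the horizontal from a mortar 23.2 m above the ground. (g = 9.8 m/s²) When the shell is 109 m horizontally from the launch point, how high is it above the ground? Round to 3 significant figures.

72.8 m

v_x = 76.4 cos 30.0° = 66.16 m/s, v_y0 = 76.4 sin 30.0° = 38.20 m/s.
Time to reach x = 109 m: t = x / v_x = 109 / 66.16 = 1.648 s.
y = 23.2 + v_y0 t − ½ g t² = 23.2 + 38.20×1.648 − 4.900×1.648² = 72.8 m.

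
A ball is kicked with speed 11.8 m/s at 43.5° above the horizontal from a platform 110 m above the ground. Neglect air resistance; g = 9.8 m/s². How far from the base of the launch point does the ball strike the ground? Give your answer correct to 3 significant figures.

48.3 m

Components: v_x = 11.8 cos 43.5° = 8.559 m/s, v_y = 11.8 sin 43.5° = 8.123 m/s.
Vertical: 0 = 110 + 8.123 t − ½(9.8) t² ⇒ 4.900 t² − 8.123 t − 110 = 0.
t = [8.123 + √(65.98 + 2156)] / 9.800 = 5.639 s.
Horizontal: R = v_x · t = 8.559 × 5.639 = 48.3 m.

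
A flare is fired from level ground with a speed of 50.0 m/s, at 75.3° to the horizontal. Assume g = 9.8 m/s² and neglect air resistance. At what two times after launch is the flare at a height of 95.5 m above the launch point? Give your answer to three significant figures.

v_y0 = 50.0 sin 75.3° = 48.36 m/s.
Set y = v_y0 t − ½ g t² = 95.5: 4.900 t² − 48.36 t + 95.5 = 0.
t = [48.36 ± √(2339 − 1872)] / 9.8 = (48.36 ± 21.61) / 9.8, giving t = 2.73 s or t = 7.14 s.
So the flare is at 95.5 m at t = 2.73 s (rising) and t = 7.14 s (falling).

2.73 s and 7.14 s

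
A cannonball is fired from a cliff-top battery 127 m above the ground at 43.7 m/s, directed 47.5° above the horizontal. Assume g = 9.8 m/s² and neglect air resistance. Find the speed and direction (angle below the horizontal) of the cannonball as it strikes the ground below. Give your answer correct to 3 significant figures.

v_x = 43.7 cos 47.5° = 29.52 m/s (constant).
|v_y| at impact = √((32.22)² + 2×9.8×127) = 59.39 m/s.
Speed = √(29.52² + 59.39²) = 66.3 m/s; angle = arctan(59.39/29.52) = 63.6° below horizontal.

66.3 m/s at 63.6° below the horizontal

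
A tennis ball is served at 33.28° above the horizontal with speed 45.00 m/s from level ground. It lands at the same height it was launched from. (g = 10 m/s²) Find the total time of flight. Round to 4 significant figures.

4.939 s

Vertical component: v_y = 45.00 sin 33.28° = 24.693 m/s.
For a projectile landing at launch height, time of flight is t = 2 v_y / g = 2 × 24.693 / 10 = 4.939 s.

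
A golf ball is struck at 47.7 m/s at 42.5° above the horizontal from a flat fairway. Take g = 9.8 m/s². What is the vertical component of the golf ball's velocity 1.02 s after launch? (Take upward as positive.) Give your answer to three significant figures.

Initial vertical component: v_y0 = 47.7 sin 42.5° = 32.23 m/s.
v_y(t) = v_y0 − g t = 32.23 − 9.8 × 1.02 = 22.2 m/s.

22.2 m/s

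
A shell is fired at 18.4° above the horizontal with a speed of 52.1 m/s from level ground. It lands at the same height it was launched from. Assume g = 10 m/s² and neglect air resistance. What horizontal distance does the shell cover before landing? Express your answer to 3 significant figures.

For level ground, R = v₀² sin(2θ) / g.
sin(2 × 18.4°) = sin 36.80° = 0.5990.
R = (52.1)² × 0.5990 / 10 = 163 m.

163 m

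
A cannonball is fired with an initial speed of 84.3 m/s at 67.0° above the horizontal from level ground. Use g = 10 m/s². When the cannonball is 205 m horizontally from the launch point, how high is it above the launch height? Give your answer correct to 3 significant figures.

289 m

v_x = 84.3 cos 67.0° = 32.94 m/s, v_y0 = 84.3 sin 67.0° = 77.60 m/s.
Time to reach x = 205 m: t = x / v_x = 205 / 32.94 = 6.223 s.
y = v_y0 t − ½ g t² = 77.60×6.223 − 5.000×6.223² = 289 m.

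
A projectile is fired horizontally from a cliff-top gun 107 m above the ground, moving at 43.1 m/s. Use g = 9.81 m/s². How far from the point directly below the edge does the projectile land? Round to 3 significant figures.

Initial vertical velocity is zero, so the fall time comes from h = ½ g t²: t = √(2 × 107 / 9.81) = 4.671 s.
Horizontal motion is uniform at 43.1 m/s, so x = 43.1 × 4.671 = 201 m.

201 m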